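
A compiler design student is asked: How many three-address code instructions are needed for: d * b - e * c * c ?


Expression: d * b - e * c * c
Generating three-address code (respecting * over +/- precedence):
  Instruction 1: t1 = d * b
  Instruction 2: t2 = e * c
  Instruction 3: t3 = t2 * c
  Instruction 4: t4 = t1 - t3
Total instructions: 4

4


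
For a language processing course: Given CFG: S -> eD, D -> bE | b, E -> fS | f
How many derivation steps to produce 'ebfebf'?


Grammar: S -> eD, D -> bE | b, E -> fS | f
Deriving 'ebfebf':
Step 1: S -> eD => eD
Step 2: D -> bE => ebE
Step 3: E -> fS => ebfS
Step 4: S -> eD => ebfeD
Step 5: D -> bE => ebfebE
Step 6: E -> f => ebfebf
Total derivation steps: 6

6


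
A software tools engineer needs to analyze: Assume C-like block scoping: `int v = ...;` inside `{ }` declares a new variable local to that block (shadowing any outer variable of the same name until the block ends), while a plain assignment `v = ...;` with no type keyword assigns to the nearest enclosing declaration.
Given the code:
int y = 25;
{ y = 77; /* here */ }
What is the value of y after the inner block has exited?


Analyzing scoping rules:
Outer scope: declares y = 25
Inner block: 'y = 77;' has no type keyword, so it is an assignment to the outer y (no shadowing)
The assignment changed the outer variable itself, so the new value persists after the block -> 77
Result: 77

77


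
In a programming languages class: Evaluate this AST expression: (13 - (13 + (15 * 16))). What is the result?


Expression: (13 - (13 + (15 * 16)))
Evaluating step by step:
  15 * 16 = 240
  13 + 240 = 253
  13 - 253 = -240
Result: -240

-240


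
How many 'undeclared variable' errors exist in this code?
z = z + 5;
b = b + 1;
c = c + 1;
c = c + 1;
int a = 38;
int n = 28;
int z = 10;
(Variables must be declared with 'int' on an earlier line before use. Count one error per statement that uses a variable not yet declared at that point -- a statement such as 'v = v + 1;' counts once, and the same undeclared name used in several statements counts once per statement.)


Scanning code line by line:
  Line 1: use 'z' -> ERROR (undeclared)
  Line 2: use 'b' -> ERROR (undeclared)
  Line 3: use 'c' -> ERROR (undeclared)
  Line 4: use 'c' -> ERROR (undeclared)
  Line 5: declare 'a' -> declared = ['a']
  Line 6: declare 'n' -> declared = ['a', 'n']
  Line 7: declare 'z' -> declared = ['a', 'n', 'z']
Total undeclared variable errors: 4

4


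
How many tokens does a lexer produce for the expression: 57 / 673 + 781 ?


Scanning '57 / 673 + 781'
Token 1: '57' -> integer_literal
Token 2: '/' -> operator
Token 3: '673' -> integer_literal
Token 4: '+' -> operator
Token 5: '781' -> integer_literal
Total tokens: 5

5


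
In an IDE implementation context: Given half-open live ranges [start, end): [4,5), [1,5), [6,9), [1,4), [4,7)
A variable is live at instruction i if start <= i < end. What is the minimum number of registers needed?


Live ranges:
  Var0: [4, 5)
  Var1: [1, 5)
  Var2: [6, 9)
  Var3: [1, 4)
  Var4: [4, 7)
Sweep-line events (position, delta, active):
  pos=1 start -> active=1
  pos=1 start -> active=2
  pos=4 end -> active=1
  pos=4 start -> active=2
  pos=4 start -> active=3
  pos=5 end -> active=2
  pos=5 end -> active=1
  pos=6 start -> active=2
  pos=7 end -> active=1
  pos=9 end -> active=0
Maximum simultaneous active: 3
Minimum registers needed: 3

3


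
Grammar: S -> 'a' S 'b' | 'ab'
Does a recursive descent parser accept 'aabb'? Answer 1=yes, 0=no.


Grammar accepts strings of the form a^n b^n (n >= 1)
Word: 'aabb'
Counting: 2 a's and 2 b's
Check: 2 == 2? Yes
Derivation (S -> aSb applied 1 time(s), then S -> ab): S => aSb => aabb
Accepted

1


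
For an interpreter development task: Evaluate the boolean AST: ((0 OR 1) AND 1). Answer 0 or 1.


Step 1: Evaluate inner node
  0 OR 1 = 1
Step 2: Evaluate root node
  1 AND 1 = 1

1


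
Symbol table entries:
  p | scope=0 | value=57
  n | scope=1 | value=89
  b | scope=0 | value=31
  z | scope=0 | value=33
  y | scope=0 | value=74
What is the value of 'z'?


Searching symbol table for 'z':
  p | scope=0 | value=57
  n | scope=1 | value=89
  b | scope=0 | value=31
  z | scope=0 | value=33 <- MATCH
  y | scope=0 | value=74
Found 'z' at scope 0 with value 33

33


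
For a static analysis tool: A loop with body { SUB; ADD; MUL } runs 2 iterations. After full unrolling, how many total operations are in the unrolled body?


Loop body operations: SUB, ADD, MUL (3 ops per iteration)
Unrolling 2 iterations:
  Iteration 1: SUB, ADD, MUL (3 ops)
  Iteration 2: SUB, ADD, MUL (3 ops)
Total: 2 iterations * 3 ops/iter = 6 operations

6


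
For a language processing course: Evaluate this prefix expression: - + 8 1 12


Parsing prefix expression: - + 8 1 12
Step 1: Innermost operation '+ 8 1'
  8 + 1 = 9
Step 2: Outer operation '- [9] 12'
  9 - 12 = -3

-3


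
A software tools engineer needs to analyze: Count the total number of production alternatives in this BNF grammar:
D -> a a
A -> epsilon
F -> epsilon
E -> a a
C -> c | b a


Counting alternatives per rule:
  D: 1 alternative(s)
  A: 1 alternative(s)
  F: 1 alternative(s)
  E: 1 alternative(s)
  C: 2 alternative(s)
Sum: 1 + 1 + 1 + 1 + 2 = 6

6


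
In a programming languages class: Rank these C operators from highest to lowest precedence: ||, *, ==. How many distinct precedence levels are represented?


Looking up precedence for each operator:
  || -> precedence 1
  * -> precedence 6
  == -> precedence 3
Sorted highest to lowest: *, ==, ||
Distinct precedence values: [6, 3, 1]
Number of distinct levels: 3

3


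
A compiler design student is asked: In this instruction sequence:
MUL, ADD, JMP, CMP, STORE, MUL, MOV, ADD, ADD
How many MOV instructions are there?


Scanning instruction sequence for MOV:
  Position 1: MUL
  Position 2: ADD
  Position 3: JMP
  Position 4: CMP
  Position 5: STORE
  Position 6: MUL
  Position 7: MOV <- MATCH
  Position 8: ADD
  Position 9: ADD
Matches at positions: [7]
Total MOV count: 1

1


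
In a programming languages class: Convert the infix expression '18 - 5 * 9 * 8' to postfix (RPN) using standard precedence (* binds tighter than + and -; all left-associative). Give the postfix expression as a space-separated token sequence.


Applying the shunting-yard algorithm:
  Operand 18 -> output
  Push '-' onto operator stack -> op-stack: [-]
  Operand 5 -> output
  Push '*' onto operator stack -> op-stack: [-, *]
  Operand 9 -> output
  See '*' (prec 2); top '*' (prec 2) >= it -> pop '*' to output
  Push '*' onto operator stack -> op-stack: [-, *]
  Operand 8 -> output
  End of input: pop '*' to output
  End of input: pop '-' to output
Postfix result: 18 5 9 * 8 * -

18 5 9 * 8 * -


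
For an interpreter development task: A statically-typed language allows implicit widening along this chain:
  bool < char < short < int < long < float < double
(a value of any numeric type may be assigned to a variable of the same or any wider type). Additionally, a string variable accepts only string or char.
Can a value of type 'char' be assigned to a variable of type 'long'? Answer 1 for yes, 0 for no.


Target variable type: long
Source value type: char
Numeric ranks: char=1, long=4
Widening allowed iff rank(source) <= rank(target): 1 <= 4? Yes
Result: 1

1


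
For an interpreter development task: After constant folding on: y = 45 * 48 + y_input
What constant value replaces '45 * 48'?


Identifying constant sub-expression:
  Original: y = 45 * 48 + y_input
  45 and 48 are both compile-time constants
  Evaluating: 45 * 48 = 2160
  After folding: y = 2160 + y_input

2160


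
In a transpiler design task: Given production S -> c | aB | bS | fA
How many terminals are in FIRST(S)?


Production: S -> c | aB | bS | fA
Examining each alternative for leading terminals:
  S -> c : first terminal = 'c'
  S -> aB : first terminal = 'a'
  S -> bS : first terminal = 'b'
  S -> fA : first terminal = 'f'
FIRST(S) = {a, b, c, f}
Count: 4

4


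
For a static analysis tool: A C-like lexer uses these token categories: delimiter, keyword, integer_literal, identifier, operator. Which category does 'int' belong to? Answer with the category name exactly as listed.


Token: 'int'
Checking categories:
  identifier: no
  integer_literal: no
  operator: no
  keyword: YES
  delimiter: no
Category: keyword

keyword


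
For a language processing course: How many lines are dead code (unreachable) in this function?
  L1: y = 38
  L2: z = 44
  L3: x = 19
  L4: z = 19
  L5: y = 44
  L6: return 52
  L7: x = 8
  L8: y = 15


Analyzing control flow:
  L1: reachable (before return)
  L2: reachable (before return)
  L3: reachable (before return)
  L4: reachable (before return)
  L5: reachable (before return)
  L6: reachable (return statement)
  L7: DEAD (after return at L6)
  L8: DEAD (after return at L6)
Return at L6, total lines = 8
Dead lines: L7 through L8
Count: 2

2


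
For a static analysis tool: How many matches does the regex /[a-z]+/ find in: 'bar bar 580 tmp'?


Pattern: /[a-z]+/ (identifiers)
Input: 'bar bar 580 tmp'
Scanning for matches:
  Match 1: 'bar'
  Match 2: 'bar'
  Match 3: 'tmp'
Total matches: 3

3


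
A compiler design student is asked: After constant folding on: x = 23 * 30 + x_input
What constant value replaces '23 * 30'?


Identifying constant sub-expression:
  Original: x = 23 * 30 + x_input
  23 and 30 are both compile-time constants
  Evaluating: 23 * 30 = 690
  After folding: x = 690 + x_input

690


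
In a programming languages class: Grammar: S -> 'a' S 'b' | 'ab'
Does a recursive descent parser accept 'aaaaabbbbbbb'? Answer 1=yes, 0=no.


Grammar accepts strings of the form a^n b^n (n >= 1)
Word: 'aaaaabbbbbbb'
Counting: 5 a's and 7 b's
Check: 5 == 7? No
Mismatch: a-count != b-count
Rejected

0


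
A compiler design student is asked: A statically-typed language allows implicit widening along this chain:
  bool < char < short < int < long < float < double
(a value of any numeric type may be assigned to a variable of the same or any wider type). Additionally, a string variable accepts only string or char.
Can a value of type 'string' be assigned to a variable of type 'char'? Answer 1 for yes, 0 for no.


Target variable type: char
Source value type: string
Rule: string cannot widen to any numeric type
Result: 0

0


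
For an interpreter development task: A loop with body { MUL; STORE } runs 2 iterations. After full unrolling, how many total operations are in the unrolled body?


Loop body operations: MUL, STORE (2 ops per iteration)
Unrolling 2 iterations:
  Iteration 1: MUL, STORE (2 ops)
  Iteration 2: MUL, STORE (2 ops)
Total: 2 iterations * 2 ops/iter = 4 operations

4


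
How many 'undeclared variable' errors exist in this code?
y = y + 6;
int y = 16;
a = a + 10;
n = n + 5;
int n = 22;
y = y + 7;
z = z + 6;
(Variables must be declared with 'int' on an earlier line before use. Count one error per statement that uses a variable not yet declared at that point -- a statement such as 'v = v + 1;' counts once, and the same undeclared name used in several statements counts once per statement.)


Scanning code line by line:
  Line 1: use 'y' -> ERROR (undeclared)
  Line 2: declare 'y' -> declared = ['y']
  Line 3: use 'a' -> ERROR (undeclared)
  Line 4: use 'n' -> ERROR (undeclared)
  Line 5: declare 'n' -> declared = ['n', 'y']
  Line 6: use 'y' -> OK (declared)
  Line 7: use 'z' -> ERROR (undeclared)
Total undeclared variable errors: 4

4


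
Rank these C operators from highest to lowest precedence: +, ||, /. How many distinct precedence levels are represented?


Looking up precedence for each operator:
  + -> precedence 5
  || -> precedence 1
  / -> precedence 6
Sorted highest to lowest: /, +, ||
Distinct precedence values: [6, 5, 1]
Number of distinct levels: 3

3


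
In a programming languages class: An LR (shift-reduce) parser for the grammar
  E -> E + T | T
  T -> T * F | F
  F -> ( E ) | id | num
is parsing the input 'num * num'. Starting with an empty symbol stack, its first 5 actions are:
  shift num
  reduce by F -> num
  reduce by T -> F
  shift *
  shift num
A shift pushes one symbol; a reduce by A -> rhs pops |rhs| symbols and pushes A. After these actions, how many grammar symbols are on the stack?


Tracking the symbol stack through each action:
  Action 1: shift 'num' : push -> stack = [num] (size 1)
  Action 2: reduce by F -> num : pop 1, push F -> stack = [F] (size 1)
  Action 3: reduce by T -> F : pop 1, push T -> stack = [T] (size 1)
  Action 4: shift '*' : push -> stack = [T, *] (size 2)
  Action 5: shift 'num' : push -> stack = [T, *, num] (size 3)
Final stack size: 3

3


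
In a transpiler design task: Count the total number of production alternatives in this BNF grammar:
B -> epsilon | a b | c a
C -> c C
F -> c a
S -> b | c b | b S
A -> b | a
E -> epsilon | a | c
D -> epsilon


Counting alternatives per rule:
  B: 3 alternative(s)
  C: 1 alternative(s)
  F: 1 alternative(s)
  S: 3 alternative(s)
  A: 2 alternative(s)
  E: 3 alternative(s)
  D: 1 alternative(s)
Sum: 3 + 1 + 1 + 3 + 2 + 3 + 1 = 14

14


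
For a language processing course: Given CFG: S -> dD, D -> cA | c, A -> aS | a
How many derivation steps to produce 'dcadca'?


Grammar: S -> dD, D -> cA | c, A -> aS | a
Deriving 'dcadca':
Step 1: S -> dD => dD
Step 2: D -> cA => dcA
Step 3: A -> aS => dcaS
Step 4: S -> dD => dcadD
Step 5: D -> cA => dcadcA
Step 6: A -> a => dcadca
Total derivation steps: 6

6


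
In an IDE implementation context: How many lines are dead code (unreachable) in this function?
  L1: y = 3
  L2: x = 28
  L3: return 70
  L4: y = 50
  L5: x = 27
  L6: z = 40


Analyzing control flow:
  L1: reachable (before return)
  L2: reachable (before return)
  L3: reachable (return statement)
  L4: DEAD (after return at L3)
  L5: DEAD (after return at L3)
  L6: DEAD (after return at L3)
Return at L3, total lines = 6
Dead lines: L4 through L6
Count: 3

3


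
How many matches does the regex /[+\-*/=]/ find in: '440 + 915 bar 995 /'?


Pattern: /[+\-*/=]/ (operators)
Input: '440 + 915 bar 995 /'
Scanning for matches:
  Match 1: '+'
  Match 2: '/'
Total matches: 2

2


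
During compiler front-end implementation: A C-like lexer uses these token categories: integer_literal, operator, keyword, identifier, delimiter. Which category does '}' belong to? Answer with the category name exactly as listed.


Token: '}'
Checking categories:
  identifier: no
  integer_literal: no
  operator: no
  keyword: no
  delimiter: YES
Category: delimiter

delimiter


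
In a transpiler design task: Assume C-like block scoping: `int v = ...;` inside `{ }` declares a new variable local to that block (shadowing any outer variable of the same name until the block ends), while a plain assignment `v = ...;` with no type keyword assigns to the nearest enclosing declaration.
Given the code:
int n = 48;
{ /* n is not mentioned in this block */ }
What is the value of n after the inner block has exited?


Analyzing scoping rules:
Outer scope: declares n = 48
Inner block: n is neither redeclared nor assigned -> unchanged
After the block -> 48
Result: 48

48


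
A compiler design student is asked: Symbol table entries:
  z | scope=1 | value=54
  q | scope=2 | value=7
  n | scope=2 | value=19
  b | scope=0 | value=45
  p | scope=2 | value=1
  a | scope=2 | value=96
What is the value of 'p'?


Searching symbol table for 'p':
  z | scope=1 | value=54
  q | scope=2 | value=7
  n | scope=2 | value=19
  b | scope=0 | value=45
  p | scope=2 | value=1 <- MATCH
  a | scope=2 | value=96
Found 'p' at scope 2 with value 1

1


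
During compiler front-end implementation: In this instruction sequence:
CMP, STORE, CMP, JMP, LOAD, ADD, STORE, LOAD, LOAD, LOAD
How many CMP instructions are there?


Scanning instruction sequence for CMP:
  Position 1: CMP <- MATCH
  Position 2: STORE
  Position 3: CMP <- MATCH
  Position 4: JMP
  Position 5: LOAD
  Position 6: ADD
  Position 7: STORE
  Position 8: LOAD
  Position 9: LOAD
  Position 10: LOAD
Matches at positions: [1, 3]
Total CMP count: 2

2


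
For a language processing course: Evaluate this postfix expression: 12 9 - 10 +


Processing tokens left to right:
Push 12, Push 9
Pop 12 and 9, compute 12 - 9 = 3, push 3
Push 10
Pop 3 and 10, compute 3 + 10 = 13, push 13
Stack result: 13

13


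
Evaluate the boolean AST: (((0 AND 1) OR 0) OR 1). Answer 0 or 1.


Step 1: Evaluate inner node
  0 AND 1 = 0
Step 2: Evaluate next node
  0 OR 0 = 0
Step 3: Evaluate root node
  0 OR 1 = 1

1


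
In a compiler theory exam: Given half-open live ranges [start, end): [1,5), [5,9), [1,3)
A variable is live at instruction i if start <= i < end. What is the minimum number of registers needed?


Live ranges:
  Var0: [1, 5)
  Var1: [5, 9)
  Var2: [1, 3)
Sweep-line events (position, delta, active):
  pos=1 start -> active=1
  pos=1 start -> active=2
  pos=3 end -> active=1
  pos=5 end -> active=0
  pos=5 start -> active=1
  pos=9 end -> active=0
Maximum simultaneous active: 2
Minimum registers needed: 2

2


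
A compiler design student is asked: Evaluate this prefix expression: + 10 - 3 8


Parsing prefix expression: + 10 - 3 8
Step 1: Innermost operation '- 3 8'
  3 - 8 = -5
Step 2: Outer operation '+ 10 [-5]'
  10 + -5 = 5

5


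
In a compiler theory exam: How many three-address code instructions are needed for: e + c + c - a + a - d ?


Expression: e + c + c - a + a - d
Generating three-address code (respecting * over +/- precedence):
  Instruction 1: t1 = e + c
  Instruction 2: t2 = t1 + c
  Instruction 3: t3 = t2 - a
  Instruction 4: t4 = t3 + a
  Instruction 5: t5 = t4 - d
Total instructions: 5

5


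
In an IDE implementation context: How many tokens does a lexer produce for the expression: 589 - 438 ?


Scanning '589 - 438'
Token 1: '589' -> integer_literal
Token 2: '-' -> operator
Token 3: '438' -> integer_literal
Total tokens: 3

3


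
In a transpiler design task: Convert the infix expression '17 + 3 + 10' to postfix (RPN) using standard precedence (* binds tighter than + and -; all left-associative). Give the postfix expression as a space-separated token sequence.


Applying the shunting-yard algorithm:
  Operand 17 -> output
  Push '+' onto operator stack -> op-stack: [+]
  Operand 3 -> output
  See '+' (prec 1); top '+' (prec 1) >= it -> pop '+' to output
  Push '+' onto operator stack -> op-stack: [+]
  Operand 10 -> output
  End of input: pop '+' to output
Postfix result: 17 3 + 10 +

17 3 + 10 +


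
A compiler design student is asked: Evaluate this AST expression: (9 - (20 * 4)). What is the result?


Expression: (9 - (20 * 4))
Evaluating step by step:
  20 * 4 = 80
  9 - 80 = -71
Result: -71

-71


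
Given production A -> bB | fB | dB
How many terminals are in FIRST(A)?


Production: A -> bB | fB | dB
Examining each alternative for leading terminals:
  A -> bB : first terminal = 'b'
  A -> fB : first terminal = 'f'
  A -> dB : first terminal = 'd'
FIRST(A) = {b, d, f}
Count: 3

3


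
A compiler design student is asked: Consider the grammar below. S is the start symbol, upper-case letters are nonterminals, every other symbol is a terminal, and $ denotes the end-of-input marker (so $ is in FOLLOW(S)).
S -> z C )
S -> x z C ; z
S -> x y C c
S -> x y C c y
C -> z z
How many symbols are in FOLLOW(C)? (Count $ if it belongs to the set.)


S is the start symbol and does not occur in any rule body, so FOLLOW(S) = {$}.
Examining every occurrence of C in a rule body:
  S -> z C ) : C is followed by terminal ')' -> add ')'
  S -> x z C ; z : C is followed by terminal ';' -> add ';'
  S -> x y C c : C is followed by terminal 'c' -> add 'c'
  S -> x y C c y : C is followed by terminal 'c' -> add 'c' (already in the set)
  C -> z z : C does not occur in the body -> contributes nothing
FOLLOW(C) = {), ;, c}
Count: 3

3


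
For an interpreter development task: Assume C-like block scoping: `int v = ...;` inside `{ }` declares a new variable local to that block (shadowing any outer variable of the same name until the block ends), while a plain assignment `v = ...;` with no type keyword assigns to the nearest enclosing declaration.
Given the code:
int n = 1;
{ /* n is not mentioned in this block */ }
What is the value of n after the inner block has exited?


Analyzing scoping rules:
Outer scope: declares n = 1
Inner block: n is neither redeclared nor assigned -> unchanged
After the block -> 1
Result: 1

1


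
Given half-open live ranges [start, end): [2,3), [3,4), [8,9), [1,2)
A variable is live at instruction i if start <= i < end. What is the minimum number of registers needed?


Live ranges:
  Var0: [2, 3)
  Var1: [3, 4)
  Var2: [8, 9)
  Var3: [1, 2)
Sweep-line events (position, delta, active):
  pos=1 start -> active=1
  pos=2 end -> active=0
  pos=2 start -> active=1
  pos=3 end -> active=0
  pos=3 start -> active=1
  pos=4 end -> active=0
  pos=8 start -> active=1
  pos=9 end -> active=0
Maximum simultaneous active: 1
Minimum registers needed: 1

1


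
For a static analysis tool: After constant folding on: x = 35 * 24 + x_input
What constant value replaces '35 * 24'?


Identifying constant sub-expression:
  Original: x = 35 * 24 + x_input
  35 and 24 are both compile-time constants
  Evaluating: 35 * 24 = 840
  After folding: x = 840 + x_input

840


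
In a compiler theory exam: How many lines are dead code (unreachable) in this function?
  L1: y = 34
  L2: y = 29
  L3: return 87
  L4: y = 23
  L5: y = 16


Analyzing control flow:
  L1: reachable (before return)
  L2: reachable (before return)
  L3: reachable (return statement)
  L4: DEAD (after return at L3)
  L5: DEAD (after return at L3)
Return at L3, total lines = 5
Dead lines: L4 through L5
Count: 2

2


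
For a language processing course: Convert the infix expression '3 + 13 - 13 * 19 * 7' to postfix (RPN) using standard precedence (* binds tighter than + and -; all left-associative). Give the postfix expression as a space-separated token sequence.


Applying the shunting-yard algorithm:
  Operand 3 -> output
  Push '+' onto operator stack -> op-stack: [+]
  Operand 13 -> output
  See '-' (prec 1); top '+' (prec 1) >= it -> pop '+' to output
  Push '-' onto operator stack -> op-stack: [-]
  Operand 13 -> output
  Push '*' onto operator stack -> op-stack: [-, *]
  Operand 19 -> output
  See '*' (prec 2); top '*' (prec 2) >= it -> pop '*' to output
  Push '*' onto operator stack -> op-stack: [-, *]
  Operand 7 -> output
  End of input: pop '*' to output
  End of input: pop '-' to output
Postfix result: 3 13 + 13 19 * 7 * -

3 13 + 13 19 * 7 * -


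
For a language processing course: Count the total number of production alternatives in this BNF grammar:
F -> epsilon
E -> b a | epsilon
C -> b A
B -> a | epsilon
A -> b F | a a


Counting alternatives per rule:
  F: 1 alternative(s)
  E: 2 alternative(s)
  C: 1 alternative(s)
  B: 2 alternative(s)
  A: 2 alternative(s)
Sum: 1 + 2 + 1 + 2 + 2 = 8

8


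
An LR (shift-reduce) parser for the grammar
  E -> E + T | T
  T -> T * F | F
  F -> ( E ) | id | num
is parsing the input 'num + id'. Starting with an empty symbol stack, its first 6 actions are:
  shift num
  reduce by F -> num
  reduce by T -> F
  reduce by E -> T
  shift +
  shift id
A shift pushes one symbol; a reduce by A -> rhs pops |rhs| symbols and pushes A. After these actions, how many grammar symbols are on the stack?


Tracking the symbol stack through each action:
  Action 1: shift 'num' : push -> stack = [num] (size 1)
  Action 2: reduce by F -> num : pop 1, push F -> stack = [F] (size 1)
  Action 3: reduce by T -> F : pop 1, push T -> stack = [T] (size 1)
  Action 4: reduce by E -> T : pop 1, push E -> stack = [E] (size 1)
  Action 5: shift '+' : push -> stack = [E, +] (size 2)
  Action 6: shift 'id' : push -> stack = [E, +, id] (size 3)
Final stack size: 3

3


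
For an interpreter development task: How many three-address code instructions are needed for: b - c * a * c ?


Expression: b - c * a * c
Generating three-address code (respecting * over +/- precedence):
  Instruction 1: t1 = c * a
  Instruction 2: t2 = t1 * c
  Instruction 3: t3 = b - t2
Total instructions: 3

3


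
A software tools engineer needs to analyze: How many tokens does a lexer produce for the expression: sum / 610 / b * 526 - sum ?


Scanning 'sum / 610 / b * 526 - sum'
Token 1: 'sum' -> identifier
Token 2: '/' -> operator
Token 3: '610' -> integer_literal
Token 4: '/' -> operator
Token 5: 'b' -> identifier
Token 6: '*' -> operator
Token 7: '526' -> integer_literal
Token 8: '-' -> operator
Token 9: 'sum' -> identifier
Total tokens: 9

9


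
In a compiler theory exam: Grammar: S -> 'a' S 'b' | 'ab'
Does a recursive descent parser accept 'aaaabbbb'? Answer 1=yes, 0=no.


Grammar accepts strings of the form a^n b^n (n >= 1)
Word: 'aaaabbbb'
Counting: 4 a's and 4 b's
Check: 4 == 4? Yes
Derivation (S -> aSb applied 3 time(s), then S -> ab): S => aSb => aaSbb => aaaSbbb => aaaabbbb
Accepted

1


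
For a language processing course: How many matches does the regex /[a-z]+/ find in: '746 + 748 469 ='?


Pattern: /[a-z]+/ (identifiers)
Input: '746 + 748 469 ='
Scanning for matches:
Total matches: 0

0


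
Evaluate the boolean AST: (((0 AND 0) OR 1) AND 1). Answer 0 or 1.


Step 1: Evaluate inner node
  0 AND 0 = 0
Step 2: Evaluate next node
  0 OR 1 = 1
Step 3: Evaluate root node
  1 AND 1 = 1

1


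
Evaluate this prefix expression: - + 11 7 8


Parsing prefix expression: - + 11 7 8
Step 1: Innermost operation '+ 11 7'
  11 + 7 = 18
Step 2: Outer operation '- [18] 8'
  18 - 8 = 10

10


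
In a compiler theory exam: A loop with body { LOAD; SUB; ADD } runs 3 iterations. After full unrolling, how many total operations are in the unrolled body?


Loop body operations: LOAD, SUB, ADD (3 ops per iteration)
Unrolling 3 iterations:
  Iteration 1: LOAD, SUB, ADD (3 ops)
  Iteration 2: LOAD, SUB, ADD (3 ops)
  Iteration 3: LOAD, SUB, ADD (3 ops)
Total: 3 iterations * 3 ops/iter = 9 operations

9


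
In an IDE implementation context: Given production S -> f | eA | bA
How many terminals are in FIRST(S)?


Production: S -> f | eA | bA
Examining each alternative for leading terminals:
  S -> f : first terminal = 'f'
  S -> eA : first terminal = 'e'
  S -> bA : first terminal = 'b'
FIRST(S) = {b, e, f}
Count: 3

3


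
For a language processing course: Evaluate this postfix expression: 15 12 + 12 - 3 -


Processing tokens left to right:
Push 15, Push 12
Pop 15 and 12, compute 15 + 12 = 27, push 27
Push 12
Pop 27 and 12, compute 27 - 12 = 15, push 15
Push 3
Pop 15 and 3, compute 15 - 3 = 12, push 12
Stack result: 12

12


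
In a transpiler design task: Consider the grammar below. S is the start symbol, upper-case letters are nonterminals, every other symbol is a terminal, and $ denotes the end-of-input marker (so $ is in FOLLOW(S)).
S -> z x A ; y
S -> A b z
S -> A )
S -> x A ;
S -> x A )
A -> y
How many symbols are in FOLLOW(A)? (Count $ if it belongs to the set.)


S is the start symbol and does not occur in any rule body, so FOLLOW(S) = {$}.
Examining every occurrence of A in a rule body:
  S -> z x A ; y : A is followed by terminal ';' -> add ';'
  S -> A b z : A is followed by terminal 'b' -> add 'b'
  S -> A ) : A is followed by terminal ')' -> add ')'
  S -> x A ; : A is followed by terminal ';' -> add ';' (already in the set)
  S -> x A ) : A is followed by terminal ')' -> add ')' (already in the set)
  A -> y : A does not occur in the body -> contributes nothing
FOLLOW(A) = {), ;, b}
Count: 3

3


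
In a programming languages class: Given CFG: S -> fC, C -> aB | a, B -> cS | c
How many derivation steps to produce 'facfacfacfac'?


Grammar: S -> fC, C -> aB | a, B -> cS | c
Deriving 'facfacfacfac':
Step 1: S -> fC => fC
Step 2: C -> aB => faB
Step 3: B -> cS => facS
Step 4: S -> fC => facfC
Step 5: C -> aB => facfaB
Step 6: B -> cS => facfacS
Step 7: S -> fC => facfacfC
Step 8: C -> aB => facfacfaB
Step 9: B -> cS => facfacfacS
Step 10: S -> fC => facfacfacfC
Step 11: C -> aB => facfacfacfaB
Step 12: B -> c => facfacfacfac
Total derivation steps: 12

12


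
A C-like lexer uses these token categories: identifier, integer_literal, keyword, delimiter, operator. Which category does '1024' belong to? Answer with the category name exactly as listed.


Token: '1024'
Checking categories:
  identifier: no
  integer_literal: YES
  operator: no
  keyword: no
  delimiter: no
Category: integer_literal

integer_literal


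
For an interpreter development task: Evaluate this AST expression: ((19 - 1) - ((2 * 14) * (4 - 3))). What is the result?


Expression: ((19 - 1) - ((2 * 14) * (4 - 3)))
Evaluating step by step:
  19 - 1 = 18
  2 * 14 = 28
  4 - 3 = 1
  28 * 1 = 28
  18 - 28 = -10
Result: -10

-10


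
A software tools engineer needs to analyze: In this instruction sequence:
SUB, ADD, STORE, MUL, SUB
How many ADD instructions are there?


Scanning instruction sequence for ADD:
  Position 1: SUB
  Position 2: ADD <- MATCH
  Position 3: STORE
  Position 4: MUL
  Position 5: SUB
Matches at positions: [2]
Total ADD count: 1

1


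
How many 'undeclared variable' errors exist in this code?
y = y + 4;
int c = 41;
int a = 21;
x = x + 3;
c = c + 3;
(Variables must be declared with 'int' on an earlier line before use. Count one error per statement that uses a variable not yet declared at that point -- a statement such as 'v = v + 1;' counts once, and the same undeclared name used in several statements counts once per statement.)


Scanning code line by line:
  Line 1: use 'y' -> ERROR (undeclared)
  Line 2: declare 'c' -> declared = ['c']
  Line 3: declare 'a' -> declared = ['a', 'c']
  Line 4: use 'x' -> ERROR (undeclared)
  Line 5: use 'c' -> OK (declared)
Total undeclared variable errors: 2

2


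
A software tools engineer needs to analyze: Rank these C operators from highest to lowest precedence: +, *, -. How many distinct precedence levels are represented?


Looking up precedence for each operator:
  + -> precedence 5
  * -> precedence 6
  - -> precedence 5
Sorted highest to lowest: *, +, -
Distinct precedence values: [6, 5]
Number of distinct levels: 2

2


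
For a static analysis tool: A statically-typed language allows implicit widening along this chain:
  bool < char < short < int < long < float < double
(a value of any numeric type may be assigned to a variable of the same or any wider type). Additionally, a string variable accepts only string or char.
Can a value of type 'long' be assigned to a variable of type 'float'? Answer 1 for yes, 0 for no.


Target variable type: float
Source value type: long
Numeric ranks: long=4, float=5
Widening allowed iff rank(source) <= rank(target): 4 <= 5? Yes
Result: 1

1


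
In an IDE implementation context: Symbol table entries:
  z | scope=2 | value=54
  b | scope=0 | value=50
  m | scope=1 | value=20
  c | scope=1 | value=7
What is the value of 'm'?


Searching symbol table for 'm':
  z | scope=2 | value=54
  b | scope=0 | value=50
  m | scope=1 | value=20 <- MATCH
  c | scope=1 | value=7
Found 'm' at scope 1 with value 20

20


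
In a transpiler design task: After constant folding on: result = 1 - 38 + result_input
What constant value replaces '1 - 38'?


Identifying constant sub-expression:
  Original: result = 1 - 38 + result_input
  1 and 38 are both compile-time constants
  Evaluating: 1 - 38 = -37
  After folding: result = -37 + result_input

-37


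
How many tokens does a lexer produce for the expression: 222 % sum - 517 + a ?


Scanning '222 % sum - 517 + a'
Token 1: '222' -> integer_literal
Token 2: '%' -> operator
Token 3: 'sum' -> identifier
Token 4: '-' -> operator
Token 5: '517' -> integer_literal
Token 6: '+' -> operator
Token 7: 'a' -> identifier
Total tokens: 7

7


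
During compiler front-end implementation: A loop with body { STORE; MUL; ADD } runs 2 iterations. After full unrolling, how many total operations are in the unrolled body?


Loop body operations: STORE, MUL, ADD (3 ops per iteration)
Unrolling 2 iterations:
  Iteration 1: STORE, MUL, ADD (3 ops)
  Iteration 2: STORE, MUL, ADD (3 ops)
Total: 2 iterations * 3 ops/iter = 6 operations

6


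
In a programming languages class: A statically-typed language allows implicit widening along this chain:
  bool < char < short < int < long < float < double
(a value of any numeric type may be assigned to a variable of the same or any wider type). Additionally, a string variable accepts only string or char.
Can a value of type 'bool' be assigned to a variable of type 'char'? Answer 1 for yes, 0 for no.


Target variable type: char
Source value type: bool
Numeric ranks: bool=0, char=1
Widening allowed iff rank(source) <= rank(target): 0 <= 1? Yes
Result: 1

1


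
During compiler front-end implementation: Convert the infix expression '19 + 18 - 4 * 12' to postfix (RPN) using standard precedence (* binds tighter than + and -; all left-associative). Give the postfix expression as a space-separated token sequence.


Applying the shunting-yard algorithm:
  Operand 19 -> output
  Push '+' onto operator stack -> op-stack: [+]
  Operand 18 -> output
  See '-' (prec 1); top '+' (prec 1) >= it -> pop '+' to output
  Push '-' onto operator stack -> op-stack: [-]
  Operand 4 -> output
  Push '*' onto operator stack -> op-stack: [-, *]
  Operand 12 -> output
  End of input: pop '*' to output
  End of input: pop '-' to output
Postfix result: 19 18 + 4 12 * -

19 18 + 4 12 * -


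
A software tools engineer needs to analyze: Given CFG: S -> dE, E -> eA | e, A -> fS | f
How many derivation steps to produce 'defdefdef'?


Grammar: S -> dE, E -> eA | e, A -> fS | f
Deriving 'defdefdef':
Step 1: S -> dE => dE
Step 2: E -> eA => deA
Step 3: A -> fS => defS
Step 4: S -> dE => defdE
Step 5: E -> eA => defdeA
Step 6: A -> fS => defdefS
Step 7: S -> dE => defdefdE
Step 8: E -> eA => defdefdeA
Step 9: A -> f => defdefdef
Total derivation steps: 9

9


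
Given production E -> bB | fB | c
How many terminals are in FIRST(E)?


Production: E -> bB | fB | c
Examining each alternative for leading terminals:
  E -> bB : first terminal = 'b'
  E -> fB : first terminal = 'f'
  E -> c : first terminal = 'c'
FIRST(E) = {b, c, f}
Count: 3

3


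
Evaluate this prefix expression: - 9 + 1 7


Parsing prefix expression: - 9 + 1 7
Step 1: Innermost operation '+ 1 7'
  1 + 7 = 8
Step 2: Outer operation '- 9 [8]'
  9 - 8 = 1

1


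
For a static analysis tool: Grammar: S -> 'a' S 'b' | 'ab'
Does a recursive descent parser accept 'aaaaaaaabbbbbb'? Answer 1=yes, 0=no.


Grammar accepts strings of the form a^n b^n (n >= 1)
Word: 'aaaaaaaabbbbbb'
Counting: 8 a's and 6 b's
Check: 8 == 6? No
Mismatch: a-count != b-count
Rejected

0


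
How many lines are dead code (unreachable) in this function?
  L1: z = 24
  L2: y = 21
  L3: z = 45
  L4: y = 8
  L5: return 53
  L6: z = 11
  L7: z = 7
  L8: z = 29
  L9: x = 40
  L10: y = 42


Analyzing control flow:
  L1: reachable (before return)
  L2: reachable (before return)
  L3: reachable (before return)
  L4: reachable (before return)
  L5: reachable (return statement)
  L6: DEAD (after return at L5)
  L7: DEAD (after return at L5)
  L8: DEAD (after return at L5)
  L9: DEAD (after return at L5)
  L10: DEAD (after return at L5)
Return at L5, total lines = 10
Dead lines: L6 through L10
Count: 5

5


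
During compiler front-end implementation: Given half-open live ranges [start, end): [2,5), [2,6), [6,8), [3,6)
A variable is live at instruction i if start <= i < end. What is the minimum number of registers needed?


Live ranges:
  Var0: [2, 5)
  Var1: [2, 6)
  Var2: [6, 8)
  Var3: [3, 6)
Sweep-line events (position, delta, active):
  pos=2 start -> active=1
  pos=2 start -> active=2
  pos=3 start -> active=3
  pos=5 end -> active=2
  pos=6 end -> active=1
  pos=6 end -> active=0
  pos=6 start -> active=1
  pos=8 end -> active=0
Maximum simultaneous active: 3
Minimum registers needed: 3

3


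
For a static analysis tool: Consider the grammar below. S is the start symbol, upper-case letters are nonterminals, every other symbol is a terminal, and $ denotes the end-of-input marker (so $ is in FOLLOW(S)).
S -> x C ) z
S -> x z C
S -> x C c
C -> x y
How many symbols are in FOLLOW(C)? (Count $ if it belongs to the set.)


S is the start symbol and does not occur in any rule body, so FOLLOW(S) = {$}.
Examining every occurrence of C in a rule body:
  S -> x C ) z : C is followed by terminal ')' -> add ')'
  S -> x z C : C is at the right end -> add FOLLOW(S) = {$}
  S -> x C c : C is followed by terminal 'c' -> add 'c'
  C -> x y : C does not occur in the body -> contributes nothing
FOLLOW(C) = {), c, $}
Count: 3

3


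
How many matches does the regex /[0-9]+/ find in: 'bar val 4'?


Pattern: /[0-9]+/ (int literals)
Input: 'bar val 4'
Scanning for matches:
  Match 1: '4'
Total matches: 1

1


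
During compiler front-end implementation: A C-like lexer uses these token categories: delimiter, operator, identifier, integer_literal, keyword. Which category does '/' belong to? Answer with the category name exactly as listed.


Token: '/'
Checking categories:
  identifier: no
  integer_literal: no
  operator: YES
  keyword: no
  delimiter: no
Category: operator

operator


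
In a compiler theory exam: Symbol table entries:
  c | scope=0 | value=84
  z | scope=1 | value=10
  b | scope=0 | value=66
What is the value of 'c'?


Searching symbol table for 'c':
  c | scope=0 | value=84 <- MATCH
  z | scope=1 | value=10
  b | scope=0 | value=66
Found 'c' at scope 0 with value 84

84


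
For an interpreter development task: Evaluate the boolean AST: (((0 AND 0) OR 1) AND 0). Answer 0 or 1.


Step 1: Evaluate inner node
  0 AND 0 = 0
Step 2: Evaluate next node
  0 OR 1 = 1
Step 3: Evaluate root node
  1 AND 0 = 0

0


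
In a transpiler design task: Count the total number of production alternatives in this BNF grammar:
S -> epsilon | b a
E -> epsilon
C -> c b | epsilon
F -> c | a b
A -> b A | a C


Counting alternatives per rule:
  S: 2 alternative(s)
  E: 1 alternative(s)
  C: 2 alternative(s)
  F: 2 alternative(s)
  A: 2 alternative(s)
Sum: 2 + 1 + 2 + 2 + 2 = 9

9


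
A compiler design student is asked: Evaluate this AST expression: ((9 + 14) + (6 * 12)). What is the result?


Expression: ((9 + 14) + (6 * 12))
Evaluating step by step:
  9 + 14 = 23
  6 * 12 = 72
  23 + 72 = 95
Result: 95

95


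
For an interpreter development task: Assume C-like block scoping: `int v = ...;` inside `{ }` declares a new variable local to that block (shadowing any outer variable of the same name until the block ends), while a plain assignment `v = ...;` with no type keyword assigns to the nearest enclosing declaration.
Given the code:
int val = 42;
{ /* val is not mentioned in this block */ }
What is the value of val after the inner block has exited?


Analyzing scoping rules:
Outer scope: declares val = 42
Inner block: val is neither redeclared nor assigned -> unchanged
After the block -> 42
Result: 42

42


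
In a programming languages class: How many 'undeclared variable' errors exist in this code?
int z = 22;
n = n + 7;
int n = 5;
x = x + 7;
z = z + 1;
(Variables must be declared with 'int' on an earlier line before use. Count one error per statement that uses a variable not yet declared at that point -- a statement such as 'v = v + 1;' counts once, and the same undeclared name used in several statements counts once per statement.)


Scanning code line by line:
  Line 1: declare 'z' -> declared = ['z']
  Line 2: use 'n' -> ERROR (undeclared)
  Line 3: declare 'n' -> declared = ['n', 'z']
  Line 4: use 'x' -> ERROR (undeclared)
  Line 5: use 'z' -> OK (declared)
Total undeclared variable errors: 2

2


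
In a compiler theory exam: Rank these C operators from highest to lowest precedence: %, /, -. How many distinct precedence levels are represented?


Looking up precedence for each operator:
  % -> precedence 6
  / -> precedence 6
  - -> precedence 5
Sorted highest to lowest: %, /, -
Distinct precedence values: [6, 5]
Number of distinct levels: 2

2
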